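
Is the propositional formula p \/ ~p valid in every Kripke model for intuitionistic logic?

No

This is the law of excluded middle, which is not intuitionistically valid.
A Kripke countermodel: worlds u, v; order generated by u <= v; atoms true at each world — u:{}; v:{p}.
u ||-/- p \/ ~p: neither disjunct is forced at u.
u lacks atom p, so u ||-/- p.
So the root u does not force the formula.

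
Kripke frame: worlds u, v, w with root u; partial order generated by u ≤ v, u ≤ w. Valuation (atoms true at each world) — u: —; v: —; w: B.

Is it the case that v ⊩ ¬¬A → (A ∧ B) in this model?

Yes

v ⊩ ¬¬A → (A ∧ B) vacuously: no world accessible from v forces the antecedent ¬¬A.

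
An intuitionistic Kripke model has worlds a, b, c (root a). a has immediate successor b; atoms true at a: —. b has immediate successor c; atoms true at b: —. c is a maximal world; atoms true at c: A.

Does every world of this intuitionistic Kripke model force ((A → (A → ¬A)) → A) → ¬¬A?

Yes

a ⊩ ((A → (A → ¬A)) → A) → ¬¬A: every world accessible from a that forces (A → (A → ¬A)) → A (namely a, b, c) also forces ¬¬A.
Since the root a forces ((A → (A → ¬A)) → A) → ¬¬A and forcing is persistent (monotone upward), every world forces it.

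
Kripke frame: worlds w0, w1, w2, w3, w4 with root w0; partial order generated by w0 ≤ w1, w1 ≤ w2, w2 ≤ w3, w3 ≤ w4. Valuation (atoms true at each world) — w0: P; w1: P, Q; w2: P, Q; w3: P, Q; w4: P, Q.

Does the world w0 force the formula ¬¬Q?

w0 ⊩ ¬¬Q: no world accessible from w0 forces ¬Q.

Yes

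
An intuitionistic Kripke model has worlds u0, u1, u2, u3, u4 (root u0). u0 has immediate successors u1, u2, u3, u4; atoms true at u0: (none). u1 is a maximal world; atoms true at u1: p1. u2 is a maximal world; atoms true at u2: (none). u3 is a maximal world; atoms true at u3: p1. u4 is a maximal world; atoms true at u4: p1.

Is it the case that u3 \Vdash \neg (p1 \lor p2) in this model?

No

u3 \nVdash \neg (p1 \lor p2) since u3 is accessible from u3 and u3 \Vdash p1 \lor p2.
u3 \Vdash p1 \lor p2 via the disjunct p1.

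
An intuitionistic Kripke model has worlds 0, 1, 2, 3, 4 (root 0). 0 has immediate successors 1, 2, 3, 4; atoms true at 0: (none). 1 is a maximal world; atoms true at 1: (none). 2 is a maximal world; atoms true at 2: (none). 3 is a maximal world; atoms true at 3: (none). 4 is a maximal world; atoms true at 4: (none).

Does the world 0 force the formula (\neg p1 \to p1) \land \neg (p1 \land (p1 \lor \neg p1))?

0 \nVdash (\neg p1 \to p1) \land \neg (p1 \land (p1 \lor \neg p1)) since 0 fails \neg p1 \to p1.

No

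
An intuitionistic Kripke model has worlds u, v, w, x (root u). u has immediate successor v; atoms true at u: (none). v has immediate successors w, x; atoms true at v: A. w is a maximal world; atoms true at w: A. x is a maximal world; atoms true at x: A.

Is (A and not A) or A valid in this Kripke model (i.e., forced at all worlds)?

No

Not every world: u does not force (A and not A) or A.
u does not force (A and not A) or A: neither disjunct is forced at u.
u does not force A and not A since u fails A.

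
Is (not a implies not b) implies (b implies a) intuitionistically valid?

No

This is the converse of contraposition, which is not intuitionistically valid.
A Kripke countermodel: worlds w0, w1; order generated by w0 <= w1; atoms true at each world — w0:{b}; w1:{a,b}.
w0 does not force (not a implies not b) implies (b implies a): already at w0 itself, w0 forces not a implies not b but w0 does not force b implies a.
w0 does not force b implies a: already at w0 itself, w0 forces b but w0 does not force a.
w0 lacks atom a, so w0 does not force a.
So the root w0 does not force the formula.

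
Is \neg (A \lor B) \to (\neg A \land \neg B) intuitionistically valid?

This is a constructively valid De Morgan direction (negated disjunction to conjunction of negations), which is intuitionistically derivable.
From \neg (A \lor B): if A held then A \lor B would, contradiction — so \neg A; similarly \neg B.

Yes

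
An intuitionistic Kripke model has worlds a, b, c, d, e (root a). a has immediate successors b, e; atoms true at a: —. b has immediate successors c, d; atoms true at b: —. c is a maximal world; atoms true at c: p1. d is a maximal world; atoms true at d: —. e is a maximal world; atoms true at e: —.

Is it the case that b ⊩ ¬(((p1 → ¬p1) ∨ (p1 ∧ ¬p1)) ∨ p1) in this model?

No

b ⊮ ¬(((p1 → ¬p1) ∨ (p1 ∧ ¬p1)) ∨ p1) since c is accessible from b and c ⊩ ((p1 → ¬p1) ∨ (p1 ∧ ¬p1)) ∨ p1.
c ⊩ ((p1 → ¬p1) ∨ (p1 ∧ ¬p1)) ∨ p1 via the disjunct p1.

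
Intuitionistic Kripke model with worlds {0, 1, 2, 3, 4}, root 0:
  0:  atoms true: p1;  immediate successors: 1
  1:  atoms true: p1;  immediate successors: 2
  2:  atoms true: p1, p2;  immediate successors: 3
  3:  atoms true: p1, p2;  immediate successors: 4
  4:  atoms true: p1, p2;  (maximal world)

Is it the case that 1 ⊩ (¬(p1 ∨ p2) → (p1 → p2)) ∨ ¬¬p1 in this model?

1 ⊩ (¬(p1 ∨ p2) → (p1 → p2)) ∨ ¬¬p1 via the disjunct ¬(p1 ∨ p2) → (p1 → p2).

Yes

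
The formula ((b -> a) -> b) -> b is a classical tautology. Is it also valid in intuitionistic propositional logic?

No

This is Peirce's law, which is not intuitionistically valid.
A Kripke countermodel: worlds w0, w1; order generated by w0 <= w1; atoms true at each world — w0:{}; w1:{b}.
w0 ||-/- ((b -> a) -> b) -> b: already at w0 itself, w0 ||- (b -> a) -> b but w0 ||-/- b.
w0 lacks atom b, so w0 ||-/- b.
So the root w0 does not force the formula.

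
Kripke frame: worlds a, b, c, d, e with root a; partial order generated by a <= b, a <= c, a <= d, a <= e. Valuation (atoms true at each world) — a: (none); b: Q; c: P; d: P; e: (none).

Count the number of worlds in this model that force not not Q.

a: does not force it — a does not force not not Q since c is accessible from a and c forces not Q.
b: forces it.
c: does not force it — c does not force not not Q since c is accessible from c and c forces not Q.
d: does not force it — d does not force not not Q since d is accessible from d and d forces not Q.
e: does not force it.
Worlds forcing the formula: {b}.

1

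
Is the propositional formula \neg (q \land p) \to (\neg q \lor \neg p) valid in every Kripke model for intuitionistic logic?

No

This is the constructively invalid direction of De Morgan's law for conjunction, which is not intuitionistically valid.
A Kripke countermodel: worlds u0, u1, u2; order generated by u0 \le u1, u0 \le u2; atoms true at each world — u0:{}; u1:{q}; u2:{p}.
u0 \nVdash \neg (q \land p) \to (\neg q \lor \neg p): already at u0 itself, u0 \Vdash \neg (q \land p) but u0 \nVdash \neg q \lor \neg p.
u0 \nVdash \neg q \lor \neg p: neither disjunct is forced at u0.
u0 \nVdash \neg q since u1 is accessible from u0 and u1 \Vdash q.
So the root u0 does not force the formula.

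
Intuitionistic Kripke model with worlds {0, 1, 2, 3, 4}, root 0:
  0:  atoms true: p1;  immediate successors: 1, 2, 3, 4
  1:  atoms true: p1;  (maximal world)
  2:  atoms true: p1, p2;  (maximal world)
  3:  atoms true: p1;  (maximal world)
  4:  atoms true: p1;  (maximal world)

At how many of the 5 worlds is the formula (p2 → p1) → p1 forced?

0: forces it.
1: forces it.
2: forces it.
3: forces it.
4: forces it.
Worlds forcing the formula: {0, 1, 2, 3, 4}.

5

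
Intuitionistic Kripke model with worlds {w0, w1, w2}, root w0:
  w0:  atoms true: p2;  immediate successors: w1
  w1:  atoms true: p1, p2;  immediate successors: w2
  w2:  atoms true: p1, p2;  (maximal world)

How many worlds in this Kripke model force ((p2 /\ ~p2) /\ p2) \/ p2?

3

w0: forces it.
w1: forces it.
w2: forces it.
Worlds forcing the formula: {w0, w1, w2}.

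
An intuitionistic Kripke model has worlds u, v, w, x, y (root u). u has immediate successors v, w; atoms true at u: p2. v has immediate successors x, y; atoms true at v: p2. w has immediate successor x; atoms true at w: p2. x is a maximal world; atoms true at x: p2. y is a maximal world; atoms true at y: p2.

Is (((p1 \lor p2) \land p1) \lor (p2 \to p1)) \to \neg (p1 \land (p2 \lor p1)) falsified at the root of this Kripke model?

No

u \Vdash (((p1 \lor p2) \land p1) \lor (p2 \to p1)) \to \neg (p1 \land (p2 \lor p1)) vacuously: no world accessible from u forces the antecedent ((p1 \lor p2) \land p1) \lor (p2 \to p1).
So the root u forces (((p1 \lor p2) \land p1) \lor (p2 \to p1)) \to \neg (p1 \land (p2 \lor p1)); the model is not a countermodel.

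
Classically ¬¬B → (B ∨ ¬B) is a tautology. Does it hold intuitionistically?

No

This is a variant of double-negation elimination (deriving excluded middle from double negation), which is not intuitionistically valid.
A Kripke countermodel: worlds a, b; order generated by a ≤ b; atoms true at each world — a:{}; b:{B}.
a ⊮ ¬¬B → (B ∨ ¬B): already at a itself, a ⊩ ¬¬B but a ⊮ B ∨ ¬B.
a ⊮ B ∨ ¬B: neither disjunct is forced at a.
a lacks atom B, so a ⊮ B.
So the root a does not force the formula.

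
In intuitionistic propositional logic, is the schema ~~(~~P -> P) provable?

This is the double negation of double-negation elimination, which is intuitionistically derivable.
By Glivenko's theorem the double negation of any classical propositional tautology is intuitionistically provable; ~~P -> P is classically a tautology.

Yes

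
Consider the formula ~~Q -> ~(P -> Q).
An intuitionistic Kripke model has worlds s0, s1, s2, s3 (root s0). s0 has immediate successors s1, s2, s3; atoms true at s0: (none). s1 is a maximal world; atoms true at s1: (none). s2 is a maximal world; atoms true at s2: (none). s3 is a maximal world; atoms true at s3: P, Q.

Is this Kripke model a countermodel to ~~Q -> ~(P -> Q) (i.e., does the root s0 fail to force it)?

s0 ||-/- ~~Q -> ~(P -> Q): at the accessible world s3, s3 ||- ~~Q but s3 ||-/- ~(P -> Q).
s3 ||-/- ~(P -> Q) since s3 is accessible from s3 and s3 ||- P -> Q.
s3 ||- P -> Q: every world accessible from s3 that forces P (namely s3) also forces Q.
So the root s0 does not force ~~Q -> ~(P -> Q); the model is a countermodel.

Yes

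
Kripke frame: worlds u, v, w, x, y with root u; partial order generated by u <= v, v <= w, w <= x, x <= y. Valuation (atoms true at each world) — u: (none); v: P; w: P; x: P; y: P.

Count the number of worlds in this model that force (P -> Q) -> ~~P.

5

u: forces it.
v: forces it.
w: forces it.
x: forces it.
y: forces it.
Worlds forcing the formula: {u, v, w, x, y}.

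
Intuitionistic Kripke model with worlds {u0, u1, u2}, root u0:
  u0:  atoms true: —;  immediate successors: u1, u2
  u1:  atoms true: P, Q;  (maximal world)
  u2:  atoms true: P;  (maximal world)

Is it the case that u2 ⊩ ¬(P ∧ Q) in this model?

Yes

u2 ⊩ ¬(P ∧ Q): no world accessible from u2 forces P ∧ Q.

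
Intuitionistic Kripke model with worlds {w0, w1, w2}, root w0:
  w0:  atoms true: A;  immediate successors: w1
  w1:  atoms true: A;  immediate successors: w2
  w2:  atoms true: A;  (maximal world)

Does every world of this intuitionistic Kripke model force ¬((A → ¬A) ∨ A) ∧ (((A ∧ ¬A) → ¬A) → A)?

Not every world: w0 ⊮ ¬((A → ¬A) ∨ A) ∧ (((A ∧ ¬A) → ¬A) → A).
w0 ⊮ ¬((A → ¬A) ∨ A) ∧ (((A ∧ ¬A) → ¬A) → A) since w0 fails ¬((A → ¬A) ∨ A).

No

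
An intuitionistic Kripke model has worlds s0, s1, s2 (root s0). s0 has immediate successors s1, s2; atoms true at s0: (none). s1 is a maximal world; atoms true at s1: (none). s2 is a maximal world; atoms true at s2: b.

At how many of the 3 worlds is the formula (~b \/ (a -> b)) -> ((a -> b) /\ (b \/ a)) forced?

1

s0: does not force it — s0 ||-/- (~b \/ (a -> b)) -> ((a -> b) /\ (b \/ a)): already at s0 itself, s0 ||- ~b \/ (a -> b) but s0 ||-/- (a -> b) /\ (b \/ a).
s1: does not force it.
s2: forces it.
Worlds forcing the formula: {s2}.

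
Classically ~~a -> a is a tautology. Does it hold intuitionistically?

No

This is double-negation elimination, which is not intuitionistically valid.
A Kripke countermodel: worlds s0, s1; order generated by s0 <= s1; atoms true at each world — s0:{}; s1:{a}.
s0 ||-/- ~~a -> a: already at s0 itself, s0 ||- ~~a but s0 ||-/- a.
s0 lacks atom a, so s0 ||-/- a.
So the root s0 does not force the formula.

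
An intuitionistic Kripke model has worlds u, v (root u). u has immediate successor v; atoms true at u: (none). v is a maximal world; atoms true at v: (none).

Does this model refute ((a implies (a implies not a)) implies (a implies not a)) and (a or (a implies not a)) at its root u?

u forces ((a implies (a implies not a)) implies (a implies not a)) and (a or (a implies not a)) since u forces both conjuncts.
So the root u forces ((a implies (a implies not a)) implies (a implies not a)) and (a or (a implies not a)); the model is not a countermodel.

No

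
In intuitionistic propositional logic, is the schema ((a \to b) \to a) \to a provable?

No

This is Peirce's law, which is not intuitionistically valid.
A Kripke countermodel: worlds u, v; order generated by u \le v; atoms true at each world — u:{}; v:{a}.
u \nVdash ((a \to b) \to a) \to a: already at u itself, u \Vdash (a \to b) \to a but u \nVdash a.
u lacks atom a, so u \nVdash a.
So the root u does not force the formula.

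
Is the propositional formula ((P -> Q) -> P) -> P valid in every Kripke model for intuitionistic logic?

This is Peirce's law, which is not intuitionistically valid.
A Kripke countermodel: worlds 0, 1; order generated by 0 <= 1; atoms true at each world — 0:{}; 1:{P}.
0 ||-/- ((P -> Q) -> P) -> P: already at 0 itself, 0 ||- (P -> Q) -> P but 0 ||-/- P.
0 lacks atom P, so 0 ||-/- P.
So the root 0 does not force the formula.

No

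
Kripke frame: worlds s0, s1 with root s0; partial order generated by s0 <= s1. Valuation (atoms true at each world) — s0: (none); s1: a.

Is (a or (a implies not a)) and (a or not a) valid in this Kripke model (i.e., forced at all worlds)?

No

Not every world: s0 does not force (a or (a implies not a)) and (a or not a).
s0 does not force (a or (a implies not a)) and (a or not a) since s0 fails a or (a implies not a).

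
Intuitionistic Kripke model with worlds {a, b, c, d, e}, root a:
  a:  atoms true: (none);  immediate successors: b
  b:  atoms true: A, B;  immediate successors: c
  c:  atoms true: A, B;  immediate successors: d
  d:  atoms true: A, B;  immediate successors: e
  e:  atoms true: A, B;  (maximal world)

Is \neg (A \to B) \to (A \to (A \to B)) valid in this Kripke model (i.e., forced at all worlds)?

a \Vdash \neg (A \to B) \to (A \to (A \to B)) vacuously: no world accessible from a forces the antecedent \neg (A \to B).
Since the root a forces \neg (A \to B) \to (A \to (A \to B)) and forcing is persistent (monotone upward), every world forces it.

Yes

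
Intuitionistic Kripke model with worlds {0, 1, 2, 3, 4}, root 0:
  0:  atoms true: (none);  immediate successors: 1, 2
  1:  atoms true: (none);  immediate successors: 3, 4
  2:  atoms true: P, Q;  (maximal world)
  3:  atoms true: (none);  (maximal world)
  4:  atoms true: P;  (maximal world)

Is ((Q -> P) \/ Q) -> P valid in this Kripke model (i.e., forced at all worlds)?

No

Not every world: 0 ||-/- ((Q -> P) \/ Q) -> P.
0 ||-/- ((Q -> P) \/ Q) -> P: already at 0 itself, 0 ||- (Q -> P) \/ Q but 0 ||-/- P.
0 lacks atom P, so 0 ||-/- P.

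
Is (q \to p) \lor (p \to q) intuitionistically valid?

This is the Gödel–Dummett linearity axiom, which is not intuitionistically valid.
A Kripke countermodel: worlds w0, w1, w2; order generated by w0 \le w1, w0 \le w2; atoms true at each world — w0:{}; w1:{q}; w2:{p}.
w0 \nVdash (q \to p) \lor (p \to q): neither disjunct is forced at w0.
w0 \nVdash q \to p: at the accessible world w1, w1 \Vdash q but w1 \nVdash p.
w1 lacks atom p, so w1 \nVdash p.
So the root w0 does not force the formula.

No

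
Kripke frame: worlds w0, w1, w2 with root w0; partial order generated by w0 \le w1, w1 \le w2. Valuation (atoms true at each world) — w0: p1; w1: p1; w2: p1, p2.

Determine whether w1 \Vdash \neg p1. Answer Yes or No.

w1 \nVdash \neg p1 since w1 is accessible from w1 and w1 \Vdash p1.

No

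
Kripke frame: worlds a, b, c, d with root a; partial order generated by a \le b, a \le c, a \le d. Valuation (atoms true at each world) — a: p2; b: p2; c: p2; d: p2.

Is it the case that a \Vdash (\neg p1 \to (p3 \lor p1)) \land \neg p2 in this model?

a \nVdash (\neg p1 \to (p3 \lor p1)) \land \neg p2 since a fails \neg p1 \to (p3 \lor p1).

No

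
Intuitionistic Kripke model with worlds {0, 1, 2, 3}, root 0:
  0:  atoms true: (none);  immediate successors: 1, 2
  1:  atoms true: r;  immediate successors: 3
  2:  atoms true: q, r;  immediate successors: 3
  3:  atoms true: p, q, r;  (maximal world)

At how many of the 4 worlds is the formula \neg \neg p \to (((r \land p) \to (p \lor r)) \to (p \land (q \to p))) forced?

0: does not force it — 0 \nVdash \neg \neg p \to (((r \land p) \to (p \lor r)) \to (p \land (q \to p))): already at 0 itself, 0 \Vdash \neg \neg p but 0 \nVdash ((r \land p) \to (p \lor r)) \to (p \land (q \to p)).
1: does not force it — 1 \nVdash \neg \neg p \to (((r \land p) \to (p \lor r)) \to (p \land (q \to p))): already at 1 itself, 1 \Vdash \neg \neg p but 1 \nVdash ((r \land p) \to (p \lor r)) \to (p \land (q \to p)).
2: does not force it.
3: forces it.
Worlds forcing the formula: {3}.

1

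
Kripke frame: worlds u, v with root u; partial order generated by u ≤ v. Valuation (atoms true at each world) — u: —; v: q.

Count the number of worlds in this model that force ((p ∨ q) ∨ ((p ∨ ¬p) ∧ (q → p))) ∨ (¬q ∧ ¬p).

1

u: does not force it — u ⊮ ((p ∨ q) ∨ ((p ∨ ¬p) ∧ (q → p))) ∨ (¬q ∧ ¬p): neither disjunct is forced at u.
v: forces it.
Worlds forcing the formula: {v}.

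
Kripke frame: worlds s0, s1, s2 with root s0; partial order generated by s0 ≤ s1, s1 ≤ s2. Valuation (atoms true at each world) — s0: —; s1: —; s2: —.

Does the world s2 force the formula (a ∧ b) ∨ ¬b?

s2 ⊩ (a ∧ b) ∨ ¬b via the disjunct ¬b.

Yes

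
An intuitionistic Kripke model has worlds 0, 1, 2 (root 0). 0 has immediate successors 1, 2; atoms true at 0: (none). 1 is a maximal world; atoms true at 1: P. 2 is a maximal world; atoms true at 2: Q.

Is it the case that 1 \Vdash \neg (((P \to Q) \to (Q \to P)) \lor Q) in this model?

1 \nVdash \neg (((P \to Q) \to (Q \to P)) \lor Q) since 1 is accessible from 1 and 1 \Vdash ((P \to Q) \to (Q \to P)) \lor Q.
1 \Vdash ((P \to Q) \to (Q \to P)) \lor Q via the disjunct (P \to Q) \to (Q \to P).

No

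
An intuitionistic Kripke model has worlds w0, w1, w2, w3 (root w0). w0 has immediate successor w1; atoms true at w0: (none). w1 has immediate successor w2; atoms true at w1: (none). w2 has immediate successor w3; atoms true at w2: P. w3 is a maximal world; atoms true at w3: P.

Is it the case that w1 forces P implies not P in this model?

w1 does not force P implies not P: at the accessible world w2, w2 forces P but w2 does not force not P.
w2 does not force not P since w2 is accessible from w2 and w2 forces P.

No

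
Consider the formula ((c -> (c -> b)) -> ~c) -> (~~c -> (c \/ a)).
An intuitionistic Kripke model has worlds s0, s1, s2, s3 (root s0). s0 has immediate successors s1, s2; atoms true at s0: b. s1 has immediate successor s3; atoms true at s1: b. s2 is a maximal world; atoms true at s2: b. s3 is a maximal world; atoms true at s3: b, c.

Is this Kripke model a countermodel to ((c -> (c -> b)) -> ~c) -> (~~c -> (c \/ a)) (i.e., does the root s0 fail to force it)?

No

s0 ||- ((c -> (c -> b)) -> ~c) -> (~~c -> (c \/ a)): every world accessible from s0 that forces (c -> (c -> b)) -> ~c (namely s2) also forces ~~c -> (c \/ a).
So the root s0 forces ((c -> (c -> b)) -> ~c) -> (~~c -> (c \/ a)); the model is not a countermodel.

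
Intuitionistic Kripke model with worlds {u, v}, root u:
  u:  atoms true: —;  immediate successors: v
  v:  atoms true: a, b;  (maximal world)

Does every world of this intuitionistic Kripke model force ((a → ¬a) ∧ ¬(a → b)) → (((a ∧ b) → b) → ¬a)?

u ⊩ ((a → ¬a) ∧ ¬(a → b)) → (((a ∧ b) → b) → ¬a) vacuously: no world accessible from u forces the antecedent (a → ¬a) ∧ ¬(a → b).
Since the root u forces ((a → ¬a) ∧ ¬(a → b)) → (((a ∧ b) → b) → ¬a) and forcing is persistent (monotone upward), every world forces it.

Yes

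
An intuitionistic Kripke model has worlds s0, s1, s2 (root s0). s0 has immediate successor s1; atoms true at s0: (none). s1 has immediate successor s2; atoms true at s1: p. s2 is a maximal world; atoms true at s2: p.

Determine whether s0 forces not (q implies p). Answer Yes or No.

No

s0 does not force not (q implies p) since s0 is accessible from s0 and s0 forces q implies p.
s0 forces q implies p vacuously: no world accessible from s0 forces the antecedent q.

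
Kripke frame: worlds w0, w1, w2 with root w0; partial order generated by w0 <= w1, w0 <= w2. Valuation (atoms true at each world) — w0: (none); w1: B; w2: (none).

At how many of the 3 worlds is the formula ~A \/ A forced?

3

w0: forces it.
w1: forces it.
w2: forces it.
Worlds forcing the formula: {w0, w1, w2}.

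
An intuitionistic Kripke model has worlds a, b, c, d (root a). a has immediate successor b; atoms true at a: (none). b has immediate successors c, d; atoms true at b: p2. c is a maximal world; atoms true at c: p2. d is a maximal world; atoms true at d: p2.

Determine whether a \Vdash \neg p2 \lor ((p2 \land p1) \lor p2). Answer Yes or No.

a \nVdash \neg p2 \lor ((p2 \land p1) \lor p2): neither disjunct is forced at a.
a \nVdash \neg p2 since b is accessible from a and b \Vdash p2.

No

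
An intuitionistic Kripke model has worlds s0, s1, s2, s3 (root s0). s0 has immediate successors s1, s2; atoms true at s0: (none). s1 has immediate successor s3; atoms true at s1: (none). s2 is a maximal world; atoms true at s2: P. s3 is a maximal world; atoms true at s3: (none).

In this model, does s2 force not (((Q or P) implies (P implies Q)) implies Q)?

No

s2 does not force not (((Q or P) implies (P implies Q)) implies Q) since s2 is accessible from s2 and s2 forces ((Q or P) implies (P implies Q)) implies Q.
s2 forces ((Q or P) implies (P implies Q)) implies Q vacuously: no world accessible from s2 forces the antecedent (Q or P) implies (P implies Q).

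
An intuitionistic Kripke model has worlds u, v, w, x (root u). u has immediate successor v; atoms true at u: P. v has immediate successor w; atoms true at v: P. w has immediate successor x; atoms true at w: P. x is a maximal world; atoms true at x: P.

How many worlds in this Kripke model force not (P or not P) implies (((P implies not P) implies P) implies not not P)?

4

u: forces it.
v: forces it.
w: forces it.
x: forces it.
Worlds forcing the formula: {u, v, w, x}.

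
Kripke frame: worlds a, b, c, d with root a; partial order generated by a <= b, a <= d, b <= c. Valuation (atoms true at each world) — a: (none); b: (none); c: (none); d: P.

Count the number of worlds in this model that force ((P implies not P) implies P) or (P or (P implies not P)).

3

a: does not force it — a does not force ((P implies not P) implies P) or (P or (P implies not P)): neither disjunct is forced at a.
b: forces it.
c: forces it.
d: forces it.
Worlds forcing the formula: {b, c, d}.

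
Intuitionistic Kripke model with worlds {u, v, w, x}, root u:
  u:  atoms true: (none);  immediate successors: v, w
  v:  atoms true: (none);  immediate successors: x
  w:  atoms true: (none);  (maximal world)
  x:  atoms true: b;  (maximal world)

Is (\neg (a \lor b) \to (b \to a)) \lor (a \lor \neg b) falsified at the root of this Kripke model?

u \Vdash (\neg (a \lor b) \to (b \to a)) \lor (a \lor \neg b) via the disjunct \neg (a \lor b) \to (b \to a).
So the root u forces (\neg (a \lor b) \to (b \to a)) \lor (a \lor \neg b); the model is not a countermodel.

No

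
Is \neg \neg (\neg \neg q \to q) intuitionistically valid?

Yes

This is the double negation of double-negation elimination, which is intuitionistically derivable.
By Glivenko's theorem the double negation of any classical propositional tautology is intuitionistically provable; \neg \neg q \to q is classically a tautology.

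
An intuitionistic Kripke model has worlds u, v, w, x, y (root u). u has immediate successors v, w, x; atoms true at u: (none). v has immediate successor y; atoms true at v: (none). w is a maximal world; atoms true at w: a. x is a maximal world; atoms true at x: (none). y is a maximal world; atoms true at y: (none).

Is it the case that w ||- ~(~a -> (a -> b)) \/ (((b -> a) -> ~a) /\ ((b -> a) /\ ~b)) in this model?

No

w ||-/- ~(~a -> (a -> b)) \/ (((b -> a) -> ~a) /\ ((b -> a) /\ ~b)): neither disjunct is forced at w.
w ||-/- ~(~a -> (a -> b)) since w is accessible from w and w ||- ~a -> (a -> b).
w ||- ~a -> (a -> b) vacuously: no world accessible from w forces the antecedent ~a.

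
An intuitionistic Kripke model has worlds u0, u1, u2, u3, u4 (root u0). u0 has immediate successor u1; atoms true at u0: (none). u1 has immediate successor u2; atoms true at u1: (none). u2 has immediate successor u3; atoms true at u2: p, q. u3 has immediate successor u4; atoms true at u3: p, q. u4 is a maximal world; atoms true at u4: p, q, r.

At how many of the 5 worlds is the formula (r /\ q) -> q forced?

5

u0: forces it.
u1: forces it.
u2: forces it.
u3: forces it.
u4: forces it.
Worlds forcing the formula: {u0, u1, u2, u3, u4}.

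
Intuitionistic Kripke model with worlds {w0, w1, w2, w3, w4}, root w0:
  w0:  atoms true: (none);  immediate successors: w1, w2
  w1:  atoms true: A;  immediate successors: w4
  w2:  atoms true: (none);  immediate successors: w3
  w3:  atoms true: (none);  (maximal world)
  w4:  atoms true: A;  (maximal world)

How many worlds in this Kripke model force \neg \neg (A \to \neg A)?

w0: does not force it — w0 \nVdash \neg \neg (A \to \neg A) since w1 is accessible from w0 and w1 \Vdash \neg (A \to \neg A).
w1: does not force it — w1 \nVdash \neg \neg (A \to \neg A) since w1 is accessible from w1 and w1 \Vdash \neg (A \to \neg A).
w2: forces it.
w3: forces it.
w4: does not force it.
Worlds forcing the formula: {w2, w3}.

2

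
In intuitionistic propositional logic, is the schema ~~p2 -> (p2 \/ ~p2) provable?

This is a variant of double-negation elimination (deriving excluded middle from double negation), which is not intuitionistically valid.
A Kripke countermodel: worlds w0, w1; order generated by w0 <= w1; atoms true at each world — w0:{}; w1:{p2}.
w0 ||-/- ~~p2 -> (p2 \/ ~p2): already at w0 itself, w0 ||- ~~p2 but w0 ||-/- p2 \/ ~p2.
w0 ||-/- p2 \/ ~p2: neither disjunct is forced at w0.
w0 lacks atom p2, so w0 ||-/- p2.
So the root w0 does not force the formula.

No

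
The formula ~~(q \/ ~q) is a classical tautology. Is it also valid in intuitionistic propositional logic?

Yes

This is the double negation of excluded middle, which is intuitionistically derivable.
Assuming ~(q \/ ~q): from q we'd get q \/ ~q, so ~q; but then q \/ ~q again — contradiction. Hence ~~(q \/ ~q).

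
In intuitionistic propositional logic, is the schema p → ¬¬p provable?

This is double-negation introduction, which is intuitionistically derivable.
If a world forces p then every accessible world forces p (persistence), so none forces ¬p; hence ¬¬p.

Yes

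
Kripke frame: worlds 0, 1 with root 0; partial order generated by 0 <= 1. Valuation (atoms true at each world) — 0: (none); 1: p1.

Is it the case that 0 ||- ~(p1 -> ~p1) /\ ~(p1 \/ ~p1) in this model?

0 ||-/- ~(p1 -> ~p1) /\ ~(p1 \/ ~p1) since 0 fails ~(p1 \/ ~p1).

No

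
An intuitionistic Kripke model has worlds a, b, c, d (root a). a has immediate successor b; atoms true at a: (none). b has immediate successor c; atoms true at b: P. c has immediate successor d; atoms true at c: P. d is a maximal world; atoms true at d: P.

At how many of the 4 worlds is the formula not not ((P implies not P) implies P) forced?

4

a: forces it.
b: forces it.
c: forces it.
d: forces it.
Worlds forcing the formula: {a, b, c, d}.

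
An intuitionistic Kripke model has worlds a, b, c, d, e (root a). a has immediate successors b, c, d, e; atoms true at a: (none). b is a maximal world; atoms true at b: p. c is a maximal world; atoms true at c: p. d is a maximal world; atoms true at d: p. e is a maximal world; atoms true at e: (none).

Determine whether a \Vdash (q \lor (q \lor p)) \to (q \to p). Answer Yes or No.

a \Vdash (q \lor (q \lor p)) \to (q \to p): every world accessible from a that forces q \lor (q \lor p) (namely b, c, d) also forces q \to p.

Yes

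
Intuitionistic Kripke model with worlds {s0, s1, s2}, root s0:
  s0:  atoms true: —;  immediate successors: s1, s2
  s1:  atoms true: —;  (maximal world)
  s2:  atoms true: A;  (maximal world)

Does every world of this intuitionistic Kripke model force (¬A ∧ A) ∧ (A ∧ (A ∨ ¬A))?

No

Not every world: s0 ⊮ (¬A ∧ A) ∧ (A ∧ (A ∨ ¬A)).
s0 ⊮ (¬A ∧ A) ∧ (A ∧ (A ∨ ¬A)) since s0 fails ¬A ∧ A.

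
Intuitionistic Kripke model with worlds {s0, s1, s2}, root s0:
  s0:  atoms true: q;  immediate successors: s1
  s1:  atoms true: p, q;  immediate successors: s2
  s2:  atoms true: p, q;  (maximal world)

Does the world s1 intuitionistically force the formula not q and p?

s1 does not force not q and p since s1 fails not q.

No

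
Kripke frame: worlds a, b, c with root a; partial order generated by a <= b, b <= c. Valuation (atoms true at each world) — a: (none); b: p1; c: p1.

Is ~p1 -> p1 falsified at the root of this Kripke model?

No

a ||- ~p1 -> p1 vacuously: no world accessible from a forces the antecedent ~p1.
So the root a forces ~p1 -> p1; the model is not a countermodel.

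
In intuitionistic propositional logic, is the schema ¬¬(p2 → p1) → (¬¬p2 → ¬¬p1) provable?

This is the distribution of double negation over implication, which is intuitionistically derivable.
Assume ¬¬(p2 → p1) and ¬¬p2; suppose ¬p1. Then p2 → p1 would give ¬p2 (by contraposition), contradicting ¬¬p2; so ¬(p2 → p1), contradicting ¬¬(p2 → p1). Hence ¬¬p1.

Yes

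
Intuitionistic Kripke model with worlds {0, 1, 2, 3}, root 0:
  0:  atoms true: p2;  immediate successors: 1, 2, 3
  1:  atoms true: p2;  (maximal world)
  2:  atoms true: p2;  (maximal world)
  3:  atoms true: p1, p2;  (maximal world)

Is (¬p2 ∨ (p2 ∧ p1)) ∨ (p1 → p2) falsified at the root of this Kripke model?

No

0 ⊩ (¬p2 ∨ (p2 ∧ p1)) ∨ (p1 → p2) via the disjunct p1 → p2.
So the root 0 forces (¬p2 ∨ (p2 ∧ p1)) ∨ (p1 → p2); the model is not a countermodel.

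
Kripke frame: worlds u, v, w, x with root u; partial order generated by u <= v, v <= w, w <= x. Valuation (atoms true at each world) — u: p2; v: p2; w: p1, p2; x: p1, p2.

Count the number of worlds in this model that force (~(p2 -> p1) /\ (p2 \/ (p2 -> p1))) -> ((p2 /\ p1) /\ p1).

u: forces it.
v: forces it.
w: forces it.
x: forces it.
Worlds forcing the formula: {u, v, w, x}.

4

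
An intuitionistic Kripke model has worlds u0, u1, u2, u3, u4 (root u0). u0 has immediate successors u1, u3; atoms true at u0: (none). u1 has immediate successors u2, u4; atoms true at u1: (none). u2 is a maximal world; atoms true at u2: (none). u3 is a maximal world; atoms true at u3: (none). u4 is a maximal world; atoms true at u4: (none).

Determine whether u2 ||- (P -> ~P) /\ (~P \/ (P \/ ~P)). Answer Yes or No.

u2 ||- (P -> ~P) /\ (~P \/ (P \/ ~P)) since u2 forces both conjuncts.

Yes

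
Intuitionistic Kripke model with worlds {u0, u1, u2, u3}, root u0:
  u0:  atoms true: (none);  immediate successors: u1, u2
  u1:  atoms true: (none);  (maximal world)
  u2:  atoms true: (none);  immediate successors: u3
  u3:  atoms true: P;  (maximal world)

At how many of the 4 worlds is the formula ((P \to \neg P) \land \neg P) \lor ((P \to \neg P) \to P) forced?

u0: does not force it — u0 \nVdash ((P \to \neg P) \land \neg P) \lor ((P \to \neg P) \to P): neither disjunct is forced at u0.
u1: forces it.
u2: forces it.
u3: forces it.
Worlds forcing the formula: {u1, u2, u3}.

3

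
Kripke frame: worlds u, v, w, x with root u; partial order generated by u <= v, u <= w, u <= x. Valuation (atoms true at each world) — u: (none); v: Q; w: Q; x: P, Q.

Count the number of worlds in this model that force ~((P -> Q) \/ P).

0

u: does not force it — u ||-/- ~((P -> Q) \/ P) since u is accessible from u and u ||- (P -> Q) \/ P.
v: does not force it — v ||-/- ~((P -> Q) \/ P) since v is accessible from v and v ||- (P -> Q) \/ P.
w: does not force it.
x: does not force it.
Worlds forcing the formula: { }.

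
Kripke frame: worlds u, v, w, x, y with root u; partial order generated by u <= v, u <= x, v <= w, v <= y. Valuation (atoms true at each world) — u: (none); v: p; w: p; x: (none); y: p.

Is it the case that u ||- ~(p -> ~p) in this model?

No

u ||-/- ~(p -> ~p) since x is accessible from u and x ||- p -> ~p.
x ||- p -> ~p vacuously: no world accessible from x forces the antecedent p.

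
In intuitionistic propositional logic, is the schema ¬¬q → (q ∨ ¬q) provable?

This is a variant of double-negation elimination (deriving excluded middle from double negation), which is not intuitionistically valid.
A Kripke countermodel: worlds u0, u1; order generated by u0 ≤ u1; atoms true at each world — u0:{}; u1:{q}.
u0 ⊮ ¬¬q → (q ∨ ¬q): already at u0 itself, u0 ⊩ ¬¬q but u0 ⊮ q ∨ ¬q.
u0 ⊮ q ∨ ¬q: neither disjunct is forced at u0.
u0 lacks atom q, so u0 ⊮ q.
So the root u0 does not force the formula.

No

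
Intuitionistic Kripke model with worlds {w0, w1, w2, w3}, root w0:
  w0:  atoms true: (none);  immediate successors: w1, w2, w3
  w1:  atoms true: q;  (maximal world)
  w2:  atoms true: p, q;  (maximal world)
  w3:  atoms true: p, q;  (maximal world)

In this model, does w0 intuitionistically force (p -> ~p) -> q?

w0 ||- (p -> ~p) -> q: every world accessible from w0 that forces p -> ~p (namely w1) also forces q.

Yes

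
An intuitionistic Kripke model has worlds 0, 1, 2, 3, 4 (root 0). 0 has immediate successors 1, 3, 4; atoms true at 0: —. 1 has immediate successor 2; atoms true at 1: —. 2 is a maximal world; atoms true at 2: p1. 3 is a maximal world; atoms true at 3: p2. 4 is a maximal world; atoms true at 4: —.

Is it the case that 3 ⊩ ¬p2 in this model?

No

3 ⊮ ¬p2 since 3 is accessible from 3 and 3 ⊩ p2.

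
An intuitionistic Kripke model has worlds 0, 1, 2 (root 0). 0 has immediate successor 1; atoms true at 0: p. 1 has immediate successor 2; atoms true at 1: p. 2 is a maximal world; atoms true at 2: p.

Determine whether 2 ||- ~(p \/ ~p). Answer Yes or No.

2 ||-/- ~(p \/ ~p) since 2 is accessible from 2 and 2 ||- p \/ ~p.
2 ||- p \/ ~p via the disjunct p.

No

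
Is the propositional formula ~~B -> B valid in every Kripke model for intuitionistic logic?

No

This is double-negation elimination, which is not intuitionistically valid.
A Kripke countermodel: worlds u0, u1; order generated by u0 <= u1; atoms true at each world — u0:{}; u1:{B}.
u0 ||-/- ~~B -> B: already at u0 itself, u0 ||- ~~B but u0 ||-/- B.
u0 lacks atom B, so u0 ||-/- B.
So the root u0 does not force the formula.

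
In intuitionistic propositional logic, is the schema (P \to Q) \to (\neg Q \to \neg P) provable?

Yes

This is the forward direction of contraposition, which is intuitionistically derivable.
Assume P \to Q and \neg Q. If P held then Q would follow, contradicting \neg Q; so \neg P.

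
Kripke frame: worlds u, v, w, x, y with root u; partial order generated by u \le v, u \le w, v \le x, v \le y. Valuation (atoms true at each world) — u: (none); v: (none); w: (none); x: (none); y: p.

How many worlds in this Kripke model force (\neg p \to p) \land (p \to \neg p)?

0

u: does not force it — u \nVdash (\neg p \to p) \land (p \to \neg p) since u fails \neg p \to p.
v: does not force it — v \nVdash (\neg p \to p) \land (p \to \neg p) since v fails \neg p \to p.
w: does not force it — w \nVdash (\neg p \to p) \land (p \to \neg p) since w fails \neg p \to p.
x: does not force it.
y: does not force it.
Worlds forcing the formula: { }.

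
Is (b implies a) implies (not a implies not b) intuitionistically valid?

Yes

This is the forward direction of contraposition, which is intuitionistically derivable.
Assume b implies a and not a. If b held then a would follow, contradicting not a; so not b.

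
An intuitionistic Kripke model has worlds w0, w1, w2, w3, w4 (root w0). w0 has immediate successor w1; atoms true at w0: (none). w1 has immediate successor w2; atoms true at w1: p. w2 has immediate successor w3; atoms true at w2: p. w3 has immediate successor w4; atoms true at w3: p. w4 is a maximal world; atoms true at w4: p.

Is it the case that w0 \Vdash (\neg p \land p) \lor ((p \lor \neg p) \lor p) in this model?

w0 \nVdash (\neg p \land p) \lor ((p \lor \neg p) \lor p): neither disjunct is forced at w0.
w0 \nVdash \neg p \land p since w0 fails \neg p.

No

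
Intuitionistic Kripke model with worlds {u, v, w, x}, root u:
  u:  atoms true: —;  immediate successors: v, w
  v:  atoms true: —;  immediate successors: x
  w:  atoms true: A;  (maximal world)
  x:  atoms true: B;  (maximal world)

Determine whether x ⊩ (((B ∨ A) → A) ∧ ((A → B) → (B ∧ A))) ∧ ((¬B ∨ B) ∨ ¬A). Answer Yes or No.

x ⊮ (((B ∨ A) → A) ∧ ((A → B) → (B ∧ A))) ∧ ((¬B ∨ B) ∨ ¬A) since x fails ((B ∨ A) → A) ∧ ((A → B) → (B ∧ A)).

No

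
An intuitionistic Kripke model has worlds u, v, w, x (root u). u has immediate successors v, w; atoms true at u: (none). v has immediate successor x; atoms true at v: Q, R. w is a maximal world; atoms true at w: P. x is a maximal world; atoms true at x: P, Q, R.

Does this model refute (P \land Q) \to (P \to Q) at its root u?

No

u \Vdash (P \land Q) \to (P \to Q): every world accessible from u that forces P \land Q (namely x) also forces P \to Q.
So the root u forces (P \land Q) \to (P \to Q); the model is not a countermodel.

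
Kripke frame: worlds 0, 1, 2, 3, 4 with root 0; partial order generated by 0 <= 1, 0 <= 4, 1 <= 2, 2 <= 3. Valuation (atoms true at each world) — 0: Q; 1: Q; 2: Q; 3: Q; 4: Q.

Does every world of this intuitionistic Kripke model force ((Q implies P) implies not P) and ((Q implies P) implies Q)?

0 forces ((Q implies P) implies not P) and ((Q implies P) implies Q) since 0 forces both conjuncts.
Since the root 0 forces ((Q implies P) implies not P) and ((Q implies P) implies Q) and forcing is persistent (monotone upward), every world forces it.

Yes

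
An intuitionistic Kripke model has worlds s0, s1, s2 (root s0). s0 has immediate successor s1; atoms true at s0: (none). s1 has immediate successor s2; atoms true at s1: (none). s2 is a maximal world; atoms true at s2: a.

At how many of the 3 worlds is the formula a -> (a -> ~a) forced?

0

s0: does not force it — s0 ||-/- a -> (a -> ~a): at the accessible world s2, s2 ||- a but s2 ||-/- a -> ~a.
s1: does not force it — s1 ||-/- a -> (a -> ~a): at the accessible world s2, s2 ||- a but s2 ||-/- a -> ~a.
s2: does not force it — s2 ||-/- a -> (a -> ~a): already at s2 itself, s2 ||- a but s2 ||-/- a -> ~a.
Worlds forcing the formula: { }.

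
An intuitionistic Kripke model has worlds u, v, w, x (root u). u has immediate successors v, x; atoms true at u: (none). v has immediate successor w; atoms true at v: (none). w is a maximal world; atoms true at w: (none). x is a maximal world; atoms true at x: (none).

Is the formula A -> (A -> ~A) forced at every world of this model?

Yes

u ||- A -> (A -> ~A) vacuously: no world accessible from u forces the antecedent A.
Since the root u forces A -> (A -> ~A) and forcing is persistent (monotone upward), every world forces it.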